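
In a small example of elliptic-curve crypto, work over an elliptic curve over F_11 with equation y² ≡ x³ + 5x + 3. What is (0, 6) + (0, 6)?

tangent at (0, 6): λ = (3·0² + 5)/(2·6) ≡ 5/1. 1⁻¹ ≡ 1 (mod 11), so λ ≡ 5·1 ≡ 5.
  x = λ² - 0 - 0 = 25 - 0 ≡ 3; y = λ·(0 - 3) - 6 ≡ 1. → (3, 1)

(3, 1)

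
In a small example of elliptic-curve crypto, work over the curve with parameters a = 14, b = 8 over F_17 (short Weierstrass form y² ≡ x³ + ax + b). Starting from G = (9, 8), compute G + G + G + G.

Repeated addition: build up to 4G.
2G: tangent at (9, 8): λ = (3·9² + 14)/(2·8) ≡ 2/16. 16⁻¹ ≡ 16 (mod 17), so λ ≡ 2·16 ≡ 15.
  x = λ² - 9 - 9 = 225 - 18 ≡ 3; y = λ·(9 - 3) - 8 ≡ 14. → (3, 14)
3G: (3, 14) + (9, 8). λ = (8 - 14)/(9 - 3) ≡ 11/6 mod 17. 6⁻¹ ≡ 3 (mod 17), so λ ≡ 16.
  x = λ² - 3 - 9 = 256 - 12 ≡ 6; y = λ·(3 - 6) - 14 ≡ 6. → (6, 6)
4G: (6, 6) + (9, 8). λ = (8 - 6)/(9 - 6) ≡ 2/3 mod 17. 3⁻¹ ≡ 6 (mod 17), so λ ≡ 12.
  x = λ² - 6 - 9 = 144 - 15 ≡ 10; y = λ·(6 - 10) - 6 ≡ 14. → (10, 14)

(10, 14)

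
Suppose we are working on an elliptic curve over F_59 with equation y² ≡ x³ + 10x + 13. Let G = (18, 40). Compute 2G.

tangent at (18, 40): λ = (3·18² + 10)/(2·40) ≡ 38/21. 21⁻¹ ≡ 45 (mod 59), so λ ≡ 38·45 ≡ 58.
  x = λ² - 18 - 18 = 3364 - 36 ≡ 24; y = λ·(18 - 24) - 40 ≡ 25. → (24, 25)

(24, 25)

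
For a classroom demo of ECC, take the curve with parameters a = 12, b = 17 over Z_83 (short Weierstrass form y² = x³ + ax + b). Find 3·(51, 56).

Write Q = (51, 56).
Repeated addition: build up to 3Q.
2Q: tangent at (51, 56): λ = (3·51² + 12)/(2·56) ≡ 13/29. 29⁻¹ ≡ 63 (mod 83) since 29·63 = 1827 ≡ 1, so λ ≡ 13·63 ≡ 72.
  x = λ² - 51 - 51 = 5184 - 102 ≡ 19; y = λ·(51 - 19) - 56 ≡ 7. → (19, 7)
3Q: (19, 7) + (51, 56). λ = (56 - 7)/(51 - 19) ≡ 49/32 mod 83. 32⁻¹ ≡ 13 (mod 83), so λ ≡ 56.
  x = λ² - 19 - 51 = 3136 - 70 ≡ 78; y = λ·(19 - 78) - 7 ≡ 9. → (78, 9)

(78, 9)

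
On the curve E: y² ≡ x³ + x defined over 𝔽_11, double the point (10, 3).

(0, 0)

tangent at (10, 3): λ = (3·10² + 1)/(2·3) ≡ 4/6. 6⁻¹ ≡ 2 (mod 11), so λ ≡ 4·2 ≡ 8.
  x = λ² - 10 - 10 = 64 - 20 ≡ 0; y = λ·(10 - 0) - 3 ≡ 0. → (0, 0)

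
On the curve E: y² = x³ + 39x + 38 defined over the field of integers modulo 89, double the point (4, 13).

(71, 88)

tangent at (4, 13): λ = (3·4² + 39)/(2·13) ≡ 87/26. 26⁻¹ ≡ 24 (mod 89), so λ ≡ 87·24 ≡ 41.
  x = λ² - 4 - 4 = 1681 - 8 ≡ 71; y = λ·(4 - 71) - 13 ≡ 88. → (71, 88)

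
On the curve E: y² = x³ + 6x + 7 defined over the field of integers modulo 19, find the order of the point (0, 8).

2P: tangent at (0, 8): λ = (3·0² + 6)/(2·8) ≡ 6/16. 16⁻¹ ≡ 6 (mod 19), so λ ≡ 6·6 ≡ 17.
  x = λ² - 0 - 0 = 289 - 0 ≡ 4; y = λ·(0 - 4) - 8 ≡ 0. → (4, 0)
3P: (4, 0) + (0, 8). λ = (8 - 0)/(0 - 4) ≡ 8/15 mod 19. 15⁻¹ ≡ 14 (mod 19) since 15·14 = 210 ≡ 1, so λ ≡ 17.
  x = λ² - 4 - 0 = 289 - 4 ≡ 0; y = λ·(4 - 0) - 0 ≡ 11. → (0, 11)
4P: (0, 11) + (0, 8): same x and y₁ ≡ -y₂, so the sum is the point at infinity.
4P = the point at infinity, so the order is 4.

4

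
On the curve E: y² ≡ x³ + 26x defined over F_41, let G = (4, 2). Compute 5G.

Repeated addition: build up to 5G.
2G: tangent at (4, 2): λ = (3·4² + 26)/(2·2) ≡ 33/4. 4⁻¹ ≡ 31 (mod 41), so λ ≡ 33·31 ≡ 39.
  x = λ² - 4 - 4 = 1521 - 8 ≡ 37; y = λ·(4 - 37) - 2 ≡ 23. → (37, 23)
3G: (37, 23) + (4, 2). λ = (2 - 23)/(4 - 37) ≡ 20/8 mod 41. 8⁻¹ ≡ 36 (mod 41) since 8·36 = 288 ≡ 1, so λ ≡ 23.
  x = λ² - 37 - 4 = 529 - 41 ≡ 37; y = λ·(37 - 37) - 23 ≡ 18. → (37, 18)
4G: (37, 18) + (4, 2). λ = (2 - 18)/(4 - 37) ≡ 25/8 mod 41. 8⁻¹ ≡ 36 (mod 41) since 8·36 = 288 ≡ 1, so λ ≡ 39.
  x = λ² - 37 - 4 = 1521 - 41 ≡ 4; y = λ·(37 - 4) - 18 ≡ 39. → (4, 39)
5G: (4, 39) + (4, 2): same x and y₁ ≡ -y₂, so the sum is the point at infinity.

O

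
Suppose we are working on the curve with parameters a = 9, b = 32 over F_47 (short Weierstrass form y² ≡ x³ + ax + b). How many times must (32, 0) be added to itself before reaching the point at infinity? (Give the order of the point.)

2P: (32, 0) + (32, 0): same x and y₁ ≡ -y₂, so the sum is the point at infinity.
2P = the point at infinity, so the order is 2.

2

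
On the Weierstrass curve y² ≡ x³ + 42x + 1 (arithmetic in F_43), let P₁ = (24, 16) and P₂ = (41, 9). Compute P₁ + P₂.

(42, 42)

(24, 16) + (41, 9). λ = (9 - 16)/(41 - 24) ≡ 36/17 mod 43. 17⁻¹ ≡ 38 (mod 43), so λ ≡ 35.
  x = λ² - 24 - 41 = 1225 - 65 ≡ 42; y = λ·(24 - 42) - 16 ≡ 42. → (42, 42)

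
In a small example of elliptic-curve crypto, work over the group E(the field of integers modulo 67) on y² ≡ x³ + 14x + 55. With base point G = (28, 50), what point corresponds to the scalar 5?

Double-and-add on 5 = (101)₂. Start with G = (28, 50) for the leading 1-bit.
double: tangent at (28, 50): λ = (3·28² + 14)/(2·50) ≡ 21/33. 33⁻¹ ≡ 65 (mod 67) since 33·65 = 2145 ≡ 1, so λ ≡ 21·65 ≡ 25.
  x = λ² - 28 - 28 = 625 - 56 ≡ 33; y = λ·(28 - 33) - 50 ≡ 26. → (33, 26)
double: tangent at (33, 26): λ = (3·33² + 14)/(2·26) ≡ 65/52. 52⁻¹ ≡ 58 (mod 67), so λ ≡ 65·58 ≡ 18.
  x = λ² - 33 - 33 = 324 - 66 ≡ 57; y = λ·(33 - 57) - 26 ≡ 11. → (57, 11)
add G: (57, 11) + (28, 50). λ = (50 - 11)/(28 - 57) ≡ 39/38 mod 67. 38⁻¹ ≡ 30 (mod 67) since 38·30 = 1140 ≡ 1, so λ ≡ 31.
  x = λ² - 57 - 28 = 961 - 85 ≡ 5; y = λ·(57 - 5) - 11 ≡ 60. → (5, 60)

(5, 60)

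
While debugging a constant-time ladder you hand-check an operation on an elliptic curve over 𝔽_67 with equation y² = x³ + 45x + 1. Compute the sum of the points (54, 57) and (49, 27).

(54, 57) + (49, 27). λ = (27 - 57)/(49 - 54) ≡ 37/62 mod 67. 62⁻¹ ≡ 40 (mod 67), so λ ≡ 6.
  x = λ² - 54 - 49 = 36 - 103 ≡ 0; y = λ·(54 - 0) - 57 ≡ 66. → (0, 66)

(0, 66)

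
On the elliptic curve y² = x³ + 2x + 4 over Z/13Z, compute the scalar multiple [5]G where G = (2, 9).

Double-and-add on 5 = (101)₂. Start with G = (2, 9) for the leading 1-bit.
double: tangent at (2, 9): λ = (3·2² + 2)/(2·9) ≡ 1/5. 5⁻¹ ≡ 8 (mod 13), so λ ≡ 1·8 ≡ 8.
  x = λ² - 2 - 2 = 64 - 4 ≡ 8; y = λ·(2 - 8) - 9 ≡ 8. → (8, 8)
double: tangent at (8, 8): λ = (3·8² + 2)/(2·8) ≡ 12/3. 3⁻¹ ≡ 9 (mod 13) since 3·9 = 27 ≡ 1, so λ ≡ 12·9 ≡ 4.
  x = λ² - 8 - 8 = 16 - 16 ≡ 0; y = λ·(8 - 0) - 8 ≡ 11. → (0, 11)
add G: (0, 11) + (2, 9). λ = (9 - 11)/(2 - 0) ≡ 11/2 mod 13. 2⁻¹ ≡ 7 (mod 13) since 2·7 = 14 ≡ 1, so λ ≡ 12.
  x = λ² - 0 - 2 = 144 - 2 ≡ 12; y = λ·(0 - 12) - 11 ≡ 1. → (12, 1)

(12, 1)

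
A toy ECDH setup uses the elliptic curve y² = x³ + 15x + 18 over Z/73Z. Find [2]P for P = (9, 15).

(18, 39)

tangent at (9, 15): λ = (3·9² + 15)/(2·15) ≡ 39/30. 30⁻¹ ≡ 56 (mod 73) since 30·56 = 1680 ≡ 1, so λ ≡ 39·56 ≡ 67.
  x = λ² - 9 - 9 = 4489 - 18 ≡ 18; y = λ·(9 - 18) - 15 ≡ 39. → (18, 39)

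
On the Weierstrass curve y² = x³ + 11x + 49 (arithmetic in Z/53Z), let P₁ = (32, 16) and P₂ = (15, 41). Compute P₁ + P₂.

(21, 52)

(32, 16) + (15, 41). λ = (41 - 16)/(15 - 32) ≡ 25/36 mod 53. 36⁻¹ ≡ 28 (mod 53), so λ ≡ 11.
  x = λ² - 32 - 15 = 121 - 47 ≡ 21; y = λ·(32 - 21) - 16 ≡ 52. → (21, 52)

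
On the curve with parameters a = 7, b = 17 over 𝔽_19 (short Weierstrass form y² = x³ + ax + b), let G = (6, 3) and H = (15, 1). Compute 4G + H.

First 4G:
Double-and-add on 4 = (100)₂. Start with G = (6, 3) for the leading 1-bit.
double: tangent at (6, 3): λ = (3·6² + 7)/(2·3) ≡ 1/6. 6⁻¹ ≡ 16 (mod 19), so λ ≡ 1·16 ≡ 16.
  x = λ² - 6 - 6 = 256 - 12 ≡ 16; y = λ·(6 - 16) - 3 ≡ 8. → (16, 8)
double: tangent at (16, 8): λ = (3·16² + 7)/(2·8) ≡ 15/16. 16⁻¹ ≡ 6 (mod 19), so λ ≡ 15·6 ≡ 14.
  x = λ² - 16 - 16 = 196 - 32 ≡ 12; y = λ·(16 - 12) - 8 ≡ 10. → (12, 10)
4G = (12, 10).
Finally 4G + H:
(12, 10) + (15, 1). λ = (1 - 10)/(15 - 12) ≡ 10/3 mod 19. 3⁻¹ ≡ 13 (mod 19) since 3·13 = 39 ≡ 1, so λ ≡ 16.
  x = λ² - 12 - 15 = 256 - 27 ≡ 1; y = λ·(12 - 1) - 10 ≡ 14. → (1, 14)

(1, 14)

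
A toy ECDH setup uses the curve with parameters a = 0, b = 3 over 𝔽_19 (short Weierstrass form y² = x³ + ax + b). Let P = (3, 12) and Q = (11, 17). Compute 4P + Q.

First 4P:
Repeated addition: build up to 4P.
2P: tangent at (3, 12): λ = (3·3² + 0)/(2·12) ≡ 8/5. 5⁻¹ ≡ 4 (mod 19) since 5·4 = 20 ≡ 1, so λ ≡ 8·4 ≡ 13.
  x = λ² - 3 - 3 = 169 - 6 ≡ 11; y = λ·(3 - 11) - 12 ≡ 17. → (11, 17)
3P: (11, 17) + (3, 12). λ = (12 - 17)/(3 - 11) ≡ 14/11 mod 19. 11⁻¹ ≡ 7 (mod 19), so λ ≡ 3.
  x = λ² - 11 - 3 = 9 - 14 ≡ 14; y = λ·(11 - 14) - 17 ≡ 12. → (14, 12)
4P: (14, 12) + (3, 12). λ = (12 - 12)/(3 - 14) ≡ 0/8 mod 19. 8⁻¹ ≡ 12 (mod 19), so λ ≡ 0.
  x = λ² - 14 - 3 = 0 - 17 ≡ 2; y = λ·(14 - 2) - 12 ≡ 7. → (2, 7)
4P = (2, 7).
Finally 4P + Q:
(2, 7) + (11, 17). λ = (17 - 7)/(11 - 2) ≡ 10/9 mod 19. 9⁻¹ ≡ 17 (mod 19) since 9·17 = 153 ≡ 1, so λ ≡ 18.
  x = λ² - 2 - 11 = 324 - 13 ≡ 7; y = λ·(2 - 7) - 7 ≡ 17. → (7, 17)

(7, 17)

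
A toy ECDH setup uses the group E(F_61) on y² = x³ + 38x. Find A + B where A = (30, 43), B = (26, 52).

(30, 43) + (26, 52). λ = (52 - 43)/(26 - 30) ≡ 9/57 mod 61. 57⁻¹ ≡ 15 (mod 61) since 57·15 = 855 ≡ 1, so λ ≡ 13.
  x = λ² - 30 - 26 = 169 - 56 ≡ 52; y = λ·(30 - 52) - 43 ≡ 37. → (52, 37)

(52, 37)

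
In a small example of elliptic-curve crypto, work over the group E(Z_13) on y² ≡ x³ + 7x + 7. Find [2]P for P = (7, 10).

tangent at (7, 10): λ = (3·7² + 7)/(2·10) ≡ 11/7. 7⁻¹ ≡ 2 (mod 13) since 7·2 = 14 ≡ 1, so λ ≡ 11·2 ≡ 9.
  x = λ² - 7 - 7 = 81 - 14 ≡ 2; y = λ·(7 - 2) - 10 ≡ 9. → (2, 9)

(2, 9)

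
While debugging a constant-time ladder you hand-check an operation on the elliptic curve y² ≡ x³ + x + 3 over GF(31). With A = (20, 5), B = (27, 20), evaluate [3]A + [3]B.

(9, 11)

First 3A:
Repeated addition: build up to 3A.
2A: tangent at (20, 5): λ = (3·20² + 1)/(2·5) ≡ 23/10. 10⁻¹ ≡ 28 (mod 31), so λ ≡ 23·28 ≡ 24.
  x = λ² - 20 - 20 = 576 - 40 ≡ 9; y = λ·(20 - 9) - 5 ≡ 11. → (9, 11)
3A: (9, 11) + (20, 5). λ = (5 - 11)/(20 - 9) ≡ 25/11 mod 31. 11⁻¹ ≡ 17 (mod 31) since 11·17 = 187 ≡ 1, so λ ≡ 22.
  x = λ² - 9 - 20 = 484 - 29 ≡ 21; y = λ·(9 - 21) - 11 ≡ 4. → (21, 4)
3A = (21, 4).
Next 3B:
Repeated addition: build up to 3B.
2B: tangent at (27, 20): λ = (3·27² + 1)/(2·20) ≡ 18/9. 9⁻¹ ≡ 7 (mod 31), so λ ≡ 18·7 ≡ 2.
  x = λ² - 27 - 27 = 4 - 54 ≡ 12; y = λ·(27 - 12) - 20 ≡ 10. → (12, 10)
3B: (12, 10) + (27, 20). λ = (20 - 10)/(27 - 12) ≡ 10/15 mod 31. 15⁻¹ ≡ 29 (mod 31), so λ ≡ 11.
  x = λ² - 12 - 27 = 121 - 39 ≡ 20; y = λ·(12 - 20) - 10 ≡ 26. → (20, 26)
3B = (20, 26).
Finally 3A + 3B:
(21, 4) + (20, 26). λ = (26 - 4)/(20 - 21) ≡ 22/30 mod 31. 30⁻¹ ≡ 30 (mod 31) since 30·30 = 900 ≡ 1, so λ ≡ 9.
  x = λ² - 21 - 20 = 81 - 41 ≡ 9; y = λ·(21 - 9) - 4 ≡ 11. → (9, 11)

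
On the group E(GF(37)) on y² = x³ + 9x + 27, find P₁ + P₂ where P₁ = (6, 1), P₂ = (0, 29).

(24, 9)

(6, 1) + (0, 29). λ = (29 - 1)/(0 - 6) ≡ 28/31 mod 37. 31⁻¹ ≡ 6 (mod 37), so λ ≡ 20.
  x = λ² - 6 - 0 = 400 - 6 ≡ 24; y = λ·(6 - 24) - 1 ≡ 9. → (24, 9)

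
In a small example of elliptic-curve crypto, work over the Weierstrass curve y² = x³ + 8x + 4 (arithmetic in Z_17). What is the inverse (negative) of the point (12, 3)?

(12, 14)

-(12, 3) = (12, -3 mod 17) = (12, 14).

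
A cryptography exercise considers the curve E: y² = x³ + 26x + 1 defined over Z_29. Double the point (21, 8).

tangent at (21, 8): λ = (3·21² + 26)/(2·8) ≡ 15/16. 16⁻¹ ≡ 20 (mod 29), so λ ≡ 15·20 ≡ 10.
  x = λ² - 21 - 21 = 100 - 42 ≡ 0; y = λ·(21 - 0) - 8 ≡ 28. → (0, 28)

(0, 28)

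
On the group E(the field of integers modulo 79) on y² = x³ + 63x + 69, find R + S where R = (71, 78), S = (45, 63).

(71, 78) + (45, 63). λ = (63 - 78)/(45 - 71) ≡ 64/53 mod 79. 53⁻¹ ≡ 3 (mod 79), so λ ≡ 34.
  x = λ² - 71 - 45 = 1156 - 116 ≡ 13; y = λ·(71 - 13) - 78 ≡ 77. → (13, 77)

(13, 77)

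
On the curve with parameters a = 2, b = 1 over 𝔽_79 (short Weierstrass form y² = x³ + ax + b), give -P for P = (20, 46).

-(20, 46) = (20, -46 mod 79) = (20, 33).

(20, 33)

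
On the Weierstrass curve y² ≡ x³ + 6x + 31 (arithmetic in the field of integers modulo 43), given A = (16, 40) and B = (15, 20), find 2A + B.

(27, 15)

First 2A:
Repeated addition: build up to 2A.
2A: tangent at (16, 40): λ = (3·16² + 6)/(2·40) ≡ 0/37. 37⁻¹ ≡ 7 (mod 43) since 37·7 = 259 ≡ 1, so λ ≡ 0·7 ≡ 0.
  x = λ² - 16 - 16 = 0 - 32 ≡ 11; y = λ·(16 - 11) - 40 ≡ 3. → (11, 3)
2A = (11, 3).
Finally 2A + B:
(11, 3) + (15, 20). λ = (20 - 3)/(15 - 11) ≡ 17/4 mod 43. 4⁻¹ ≡ 11 (mod 43) since 4·11 = 44 ≡ 1, so λ ≡ 15.
  x = λ² - 11 - 15 = 225 - 26 ≡ 27; y = λ·(11 - 27) - 3 ≡ 15. → (27, 15)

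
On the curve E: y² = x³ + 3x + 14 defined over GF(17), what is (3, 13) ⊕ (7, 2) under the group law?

(5, 1)

(3, 13) + (7, 2). λ = (2 - 13)/(7 - 3) ≡ 6/4 mod 17. 4⁻¹ ≡ 13 (mod 17) since 4·13 = 52 ≡ 1, so λ ≡ 10.
  x = λ² - 3 - 7 = 100 - 10 ≡ 5; y = λ·(3 - 5) - 13 ≡ 1. → (5, 1)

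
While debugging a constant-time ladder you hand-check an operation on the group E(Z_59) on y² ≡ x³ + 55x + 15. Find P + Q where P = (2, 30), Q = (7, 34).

(53, 0)

(2, 30) + (7, 34). λ = (34 - 30)/(7 - 2) ≡ 4/5 mod 59. 5⁻¹ ≡ 12 (mod 59), so λ ≡ 48.
  x = λ² - 2 - 7 = 2304 - 9 ≡ 53; y = λ·(2 - 53) - 30 ≡ 0. → (53, 0)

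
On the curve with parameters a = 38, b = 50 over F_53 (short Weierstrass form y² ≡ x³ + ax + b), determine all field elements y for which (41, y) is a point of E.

x³ + 38x + 50 = 70529 ≡ 39 (mod 53).
39 is a non-residue mod 53; no y exists.

none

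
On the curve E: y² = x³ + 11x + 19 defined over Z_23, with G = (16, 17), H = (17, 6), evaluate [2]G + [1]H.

(6, 18)

First 2G:
Repeated addition: build up to 2G.
2G: tangent at (16, 17): λ = (3·16² + 11)/(2·17) ≡ 20/11. 11⁻¹ ≡ 21 (mod 23) since 11·21 = 231 ≡ 1, so λ ≡ 20·21 ≡ 6.
  x = λ² - 16 - 16 = 36 - 32 ≡ 4; y = λ·(16 - 4) - 17 ≡ 9. → (4, 9)
2G = (4, 9).
Finally 2G + H:
(4, 9) + (17, 6). λ = (6 - 9)/(17 - 4) ≡ 20/13 mod 23. 13⁻¹ ≡ 16 (mod 23), so λ ≡ 21.
  x = λ² - 4 - 17 = 441 - 21 ≡ 6; y = λ·(4 - 6) - 9 ≡ 18. → (6, 18)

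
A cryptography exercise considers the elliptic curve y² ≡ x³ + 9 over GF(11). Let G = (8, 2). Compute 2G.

tangent at (8, 2): λ = (3·8² + 0)/(2·2) ≡ 5/4. 4⁻¹ ≡ 3 (mod 11) since 4·3 = 12 ≡ 1, so λ ≡ 5·3 ≡ 4.
  x = λ² - 8 - 8 = 16 - 16 ≡ 0; y = λ·(8 - 0) - 2 ≡ 8. → (0, 8)

(0, 8)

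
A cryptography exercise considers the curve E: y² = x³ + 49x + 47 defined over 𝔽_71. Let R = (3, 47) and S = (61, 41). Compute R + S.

(32, 27)

(3, 47) + (61, 41). λ = (41 - 47)/(61 - 3) ≡ 65/58 mod 71. 58⁻¹ ≡ 60 (mod 71), so λ ≡ 66.
  x = λ² - 3 - 61 = 4356 - 64 ≡ 32; y = λ·(3 - 32) - 47 ≡ 27. → (32, 27)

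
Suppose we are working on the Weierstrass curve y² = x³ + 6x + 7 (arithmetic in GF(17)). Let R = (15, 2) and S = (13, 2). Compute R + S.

(15, 2) + (13, 2). λ = (2 - 2)/(13 - 15) ≡ 0/15 mod 17. 15⁻¹ ≡ 8 (mod 17), so λ ≡ 0.
  x = λ² - 15 - 13 = 0 - 28 ≡ 6; y = λ·(15 - 6) - 2 ≡ 15. → (6, 15)

(6, 15)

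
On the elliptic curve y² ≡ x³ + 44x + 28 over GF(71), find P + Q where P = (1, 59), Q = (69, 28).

(21, 42)

(1, 59) + (69, 28). λ = (28 - 59)/(69 - 1) ≡ 40/68 mod 71. 68⁻¹ ≡ 47 (mod 71) since 68·47 = 3196 ≡ 1, so λ ≡ 34.
  x = λ² - 1 - 69 = 1156 - 70 ≡ 21; y = λ·(1 - 21) - 59 ≡ 42. → (21, 42)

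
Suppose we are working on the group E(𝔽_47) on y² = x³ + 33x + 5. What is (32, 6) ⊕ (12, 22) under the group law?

(45, 42)

(32, 6) + (12, 22). λ = (22 - 6)/(12 - 32) ≡ 16/27 mod 47. 27⁻¹ ≡ 7 (mod 47), so λ ≡ 18.
  x = λ² - 32 - 12 = 324 - 44 ≡ 45; y = λ·(32 - 45) - 6 ≡ 42. → (45, 42)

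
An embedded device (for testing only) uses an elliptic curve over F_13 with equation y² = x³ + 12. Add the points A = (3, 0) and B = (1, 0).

(9, 0)

(3, 0) + (1, 0). λ = (0 - 0)/(1 - 3) ≡ 0/11 mod 13. 11⁻¹ ≡ 6 (mod 13) since 11·6 = 66 ≡ 1, so λ ≡ 0.
  x = λ² - 3 - 1 = 0 - 4 ≡ 9; y = λ·(3 - 9) - 0 ≡ 0. → (9, 0)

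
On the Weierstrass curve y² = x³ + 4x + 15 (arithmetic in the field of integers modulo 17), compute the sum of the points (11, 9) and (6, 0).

(11, 9) + (6, 0). λ = (0 - 9)/(6 - 11) ≡ 8/12 mod 17. 12⁻¹ ≡ 10 (mod 17), so λ ≡ 12.
  x = λ² - 11 - 6 = 144 - 17 ≡ 8; y = λ·(11 - 8) - 9 ≡ 10. → (8, 10)

(8, 10)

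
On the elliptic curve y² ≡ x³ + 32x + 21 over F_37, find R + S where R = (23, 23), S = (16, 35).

(23, 23) + (16, 35). λ = (35 - 23)/(16 - 23) ≡ 12/30 mod 37. 30⁻¹ ≡ 21 (mod 37) since 30·21 = 630 ≡ 1, so λ ≡ 30.
  x = λ² - 23 - 16 = 900 - 39 ≡ 10; y = λ·(23 - 10) - 23 ≡ 34. → (10, 34)

(10, 34)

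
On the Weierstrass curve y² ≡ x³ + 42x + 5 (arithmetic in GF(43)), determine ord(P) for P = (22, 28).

2P: tangent at (22, 28): λ = (3·22² + 42)/(2·28) ≡ 32/13. 13⁻¹ ≡ 10 (mod 43) since 13·10 = 130 ≡ 1, so λ ≡ 32·10 ≡ 19.
  x = λ² - 22 - 22 = 361 - 44 ≡ 16; y = λ·(22 - 16) - 28 ≡ 0. → (16, 0)
3P: (16, 0) + (22, 28). λ = (28 - 0)/(22 - 16) ≡ 28/6 mod 43. 6⁻¹ ≡ 36 (mod 43), so λ ≡ 19.
  x = λ² - 16 - 22 = 361 - 38 ≡ 22; y = λ·(16 - 22) - 0 ≡ 15. → (22, 15)
4P: (22, 15) + (22, 28): same x and y₁ ≡ -y₂, so the sum is the point at infinity.
4P = the point at infinity, so the order is 4.

4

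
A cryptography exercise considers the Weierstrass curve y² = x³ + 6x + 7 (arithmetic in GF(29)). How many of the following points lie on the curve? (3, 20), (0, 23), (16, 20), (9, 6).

4

(3, 20): 20² ≡ 23, rhs ≡ 23 → on.
(0, 23): 23² ≡ 7, rhs ≡ 7 → on.
(16, 20): 20² ≡ 23, rhs ≡ 23 → on.
(9, 6): 6² ≡ 7, rhs ≡ 7 → on.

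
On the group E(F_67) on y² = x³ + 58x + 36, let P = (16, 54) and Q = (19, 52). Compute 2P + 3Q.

(36, 2)

First 2P:
Repeated addition: build up to 2P.
2P: tangent at (16, 54): λ = (3·16² + 58)/(2·54) ≡ 22/41. 41⁻¹ ≡ 18 (mod 67), so λ ≡ 22·18 ≡ 61.
  x = λ² - 16 - 16 = 3721 - 32 ≡ 4; y = λ·(16 - 4) - 54 ≡ 8. → (4, 8)
2P = (4, 8).
Next 3Q:
Repeated addition: build up to 3Q.
2Q: tangent at (19, 52): λ = (3·19² + 58)/(2·52) ≡ 2/37. 37⁻¹ ≡ 29 (mod 67), so λ ≡ 2·29 ≡ 58.
  x = λ² - 19 - 19 = 3364 - 38 ≡ 43; y = λ·(19 - 43) - 52 ≡ 30. → (43, 30)
3Q: (43, 30) + (19, 52). λ = (52 - 30)/(19 - 43) ≡ 22/43 mod 67. 43⁻¹ ≡ 53 (mod 67) since 43·53 = 2279 ≡ 1, so λ ≡ 27.
  x = λ² - 43 - 19 = 729 - 62 ≡ 64; y = λ·(43 - 64) - 30 ≡ 6. → (64, 6)
3Q = (64, 6).
Finally 2P + 3Q:
(4, 8) + (64, 6). λ = (6 - 8)/(64 - 4) ≡ 65/60 mod 67. 60⁻¹ ≡ 19 (mod 67), so λ ≡ 29.
  x = λ² - 4 - 64 = 841 - 68 ≡ 36; y = λ·(4 - 36) - 8 ≡ 2. → (36, 2)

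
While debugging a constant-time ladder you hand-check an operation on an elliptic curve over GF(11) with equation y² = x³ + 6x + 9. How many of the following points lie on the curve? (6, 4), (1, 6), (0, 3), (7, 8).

(6, 4): 4² ≡ 5, rhs ≡ 8 → off.
(1, 6): 6² ≡ 3, rhs ≡ 5 → off.
(0, 3): 3² ≡ 9, rhs ≡ 9 → on.
(7, 8): 8² ≡ 9, rhs ≡ 9 → on.

2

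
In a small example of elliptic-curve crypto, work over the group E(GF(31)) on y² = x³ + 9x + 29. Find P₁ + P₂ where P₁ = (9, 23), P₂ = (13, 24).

(11, 23)

(9, 23) + (13, 24). λ = (24 - 23)/(13 - 9) ≡ 1/4 mod 31. 4⁻¹ ≡ 8 (mod 31) since 4·8 = 32 ≡ 1, so λ ≡ 8.
  x = λ² - 9 - 13 = 64 - 22 ≡ 11; y = λ·(9 - 11) - 23 ≡ 23. → (11, 23)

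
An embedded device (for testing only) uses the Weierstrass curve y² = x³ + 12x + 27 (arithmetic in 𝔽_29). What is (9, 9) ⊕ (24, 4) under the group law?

(9, 20)

(9, 9) + (24, 4). λ = (4 - 9)/(24 - 9) ≡ 24/15 mod 29. 15⁻¹ ≡ 2 (mod 29), so λ ≡ 19.
  x = λ² - 9 - 24 = 361 - 33 ≡ 9; y = λ·(9 - 9) - 9 ≡ 20. → (9, 20)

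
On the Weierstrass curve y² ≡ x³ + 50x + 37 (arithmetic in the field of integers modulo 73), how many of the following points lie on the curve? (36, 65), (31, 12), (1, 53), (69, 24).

(36, 65): 65² ≡ 64, rhs ≡ 21 → off.
(31, 12): 12² ≡ 71, rhs ≡ 61 → off.
(1, 53): 53² ≡ 35, rhs ≡ 15 → off.
(69, 24): 24² ≡ 65, rhs ≡ 65 → on.

1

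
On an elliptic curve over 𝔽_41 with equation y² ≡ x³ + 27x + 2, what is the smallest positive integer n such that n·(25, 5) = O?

11

2P: tangent at (25, 5): λ = (3·25² + 27)/(2·5) ≡ 16/10. 10⁻¹ ≡ 37 (mod 41) since 10·37 = 370 ≡ 1, so λ ≡ 16·37 ≡ 18.
  x = λ² - 25 - 25 = 324 - 50 ≡ 28; y = λ·(25 - 28) - 5 ≡ 23. → (28, 23)
3P: (28, 23) + (25, 5). λ = (5 - 23)/(25 - 28) ≡ 23/38 mod 41. 38⁻¹ ≡ 27 (mod 41) since 38·27 = 1026 ≡ 1, so λ ≡ 6.
  x = λ² - 28 - 25 = 36 - 53 ≡ 24; y = λ·(28 - 24) - 23 ≡ 1. → (24, 1)
4P: (24, 1) + (25, 5). λ = (5 - 1)/(25 - 24) ≡ 4/1 mod 41. 1⁻¹ ≡ 1 (mod 41) since 1·1 = 1 ≡ 1, so λ ≡ 4.
  x = λ² - 24 - 25 = 16 - 49 ≡ 8; y = λ·(24 - 8) - 1 ≡ 22. → (8, 22)
5P: (8, 22) + (25, 5). λ = (5 - 22)/(25 - 8) ≡ 24/17 mod 41. 17⁻¹ ≡ 29 (mod 41), so λ ≡ 40.
  x = λ² - 8 - 25 = 1600 - 33 ≡ 9; y = λ·(8 - 9) - 22 ≡ 20. → (9, 20)
6P: (9, 20) + (25, 5). λ = (5 - 20)/(25 - 9) ≡ 26/16 mod 41. 16⁻¹ ≡ 18 (mod 41), so λ ≡ 17.
  x = λ² - 9 - 25 = 289 - 34 ≡ 9; y = λ·(9 - 9) - 20 ≡ 21. → (9, 21)
7P: (9, 21) + (25, 5). λ = (5 - 21)/(25 - 9) ≡ 25/16 mod 41. 16⁻¹ ≡ 18 (mod 41) since 16·18 = 288 ≡ 1, so λ ≡ 40.
  x = λ² - 9 - 25 = 1600 - 34 ≡ 8; y = λ·(9 - 8) - 21 ≡ 19. → (8, 19)
8P: (8, 19) + (25, 5). λ = (5 - 19)/(25 - 8) ≡ 27/17 mod 41. 17⁻¹ ≡ 29 (mod 41), so λ ≡ 4.
  x = λ² - 8 - 25 = 16 - 33 ≡ 24; y = λ·(8 - 24) - 19 ≡ 40. → (24, 40)
9P: (24, 40) + (25, 5). λ = (5 - 40)/(25 - 24) ≡ 6/1 mod 41. 1⁻¹ ≡ 1 (mod 41), so λ ≡ 6.
  x = λ² - 24 - 25 = 36 - 49 ≡ 28; y = λ·(24 - 28) - 40 ≡ 18. → (28, 18)
10P: (28, 18) + (25, 5). λ = (5 - 18)/(25 - 28) ≡ 28/38 mod 41. 38⁻¹ ≡ 27 (mod 41) since 38·27 = 1026 ≡ 1, so λ ≡ 18.
  x = λ² - 28 - 25 = 324 - 53 ≡ 25; y = λ·(28 - 25) - 18 ≡ 36. → (25, 36)
11P: (25, 36) + (25, 5): same x and y₁ ≡ -y₂, so the sum is O.
11P = O, so the order is 11.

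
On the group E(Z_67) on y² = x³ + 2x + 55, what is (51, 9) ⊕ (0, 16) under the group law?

(51, 9) + (0, 16). λ = (16 - 9)/(0 - 51) ≡ 7/16 mod 67. 16⁻¹ ≡ 21 (mod 67), so λ ≡ 13.
  x = λ² - 51 - 0 = 169 - 51 ≡ 51; y = λ·(51 - 51) - 9 ≡ 58. → (51, 58)

(51, 58)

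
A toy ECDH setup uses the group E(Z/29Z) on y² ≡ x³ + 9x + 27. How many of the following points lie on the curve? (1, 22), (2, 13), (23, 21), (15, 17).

2

(1, 22): 22² ≡ 20, rhs ≡ 8 → off.
(2, 13): 13² ≡ 24, rhs ≡ 24 → on.
(23, 21): 21² ≡ 6, rhs ≡ 18 → off.
(15, 17): 17² ≡ 28, rhs ≡ 28 → on.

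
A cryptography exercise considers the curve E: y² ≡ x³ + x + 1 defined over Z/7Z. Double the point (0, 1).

tangent at (0, 1): λ = (3·0² + 1)/(2·1) ≡ 1/2. 2⁻¹ ≡ 4 (mod 7) since 2·4 = 8 ≡ 1, so λ ≡ 1·4 ≡ 4.
  x = λ² - 0 - 0 = 16 - 0 ≡ 2; y = λ·(0 - 2) - 1 ≡ 5. → (2, 5)

(2, 5)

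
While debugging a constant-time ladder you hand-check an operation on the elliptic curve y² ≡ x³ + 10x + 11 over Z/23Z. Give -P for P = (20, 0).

-(20, 0) = (20, -0 mod 23) = (20, 0).

(20, 0)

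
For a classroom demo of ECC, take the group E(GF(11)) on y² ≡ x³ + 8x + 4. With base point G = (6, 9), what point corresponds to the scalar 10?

O

Double-and-add on 10 = (1010)₂. Start with G = (6, 9) for the leading 1-bit.
double: tangent at (6, 9): λ = (3·6² + 8)/(2·9) ≡ 6/7. 7⁻¹ ≡ 8 (mod 11), so λ ≡ 6·8 ≡ 4.
  x = λ² - 6 - 6 = 16 - 12 ≡ 4; y = λ·(6 - 4) - 9 ≡ 10. → (4, 10)
double: tangent at (4, 10): λ = (3·4² + 8)/(2·10) ≡ 1/9. 9⁻¹ ≡ 5 (mod 11), so λ ≡ 1·5 ≡ 5.
  x = λ² - 4 - 4 = 25 - 8 ≡ 6; y = λ·(4 - 6) - 10 ≡ 2. → (6, 2)
add G: (6, 2) + (6, 9): same x and y₁ ≡ -y₂, so the sum is O.
double: O + O = O (identity).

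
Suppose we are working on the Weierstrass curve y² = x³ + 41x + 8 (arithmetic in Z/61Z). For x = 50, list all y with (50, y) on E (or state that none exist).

19, 42

x³ + 41x + 8 = 127058 ≡ 56 (mod 61).
Square roots of 56 mod 61: 19 and 42 (since 19² = 361 ≡ 56).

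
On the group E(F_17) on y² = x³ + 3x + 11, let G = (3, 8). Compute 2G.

(10, 15)

tangent at (3, 8): λ = (3·3² + 3)/(2·8) ≡ 13/16. 16⁻¹ ≡ 16 (mod 17), so λ ≡ 13·16 ≡ 4.
  x = λ² - 3 - 3 = 16 - 6 ≡ 10; y = λ·(3 - 10) - 8 ≡ 15. → (10, 15)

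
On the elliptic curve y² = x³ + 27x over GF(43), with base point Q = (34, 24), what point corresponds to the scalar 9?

Repeated addition: build up to 9Q.
2Q: tangent at (34, 24): λ = (3·34² + 27)/(2·24) ≡ 12/5. 5⁻¹ ≡ 26 (mod 43), so λ ≡ 12·26 ≡ 11.
  x = λ² - 34 - 34 = 121 - 68 ≡ 10; y = λ·(34 - 10) - 24 ≡ 25. → (10, 25)
3Q: (10, 25) + (34, 24). λ = (24 - 25)/(34 - 10) ≡ 42/24 mod 43. 24⁻¹ ≡ 9 (mod 43) since 24·9 = 216 ≡ 1, so λ ≡ 34.
  x = λ² - 10 - 34 = 1156 - 44 ≡ 37; y = λ·(10 - 37) - 25 ≡ 3. → (37, 3)
4Q: (37, 3) + (34, 24). λ = (24 - 3)/(34 - 37) ≡ 21/40 mod 43. 40⁻¹ ≡ 14 (mod 43), so λ ≡ 36.
  x = λ² - 37 - 34 = 1296 - 71 ≡ 21; y = λ·(37 - 21) - 3 ≡ 14. → (21, 14)
5Q: (21, 14) + (34, 24). λ = (24 - 14)/(34 - 21) ≡ 10/13 mod 43. 13⁻¹ ≡ 10 (mod 43) since 13·10 = 130 ≡ 1, so λ ≡ 14.
  x = λ² - 21 - 34 = 196 - 55 ≡ 12; y = λ·(21 - 12) - 14 ≡ 26. → (12, 26)
6Q: (12, 26) + (34, 24). λ = (24 - 26)/(34 - 12) ≡ 41/22 mod 43. 22⁻¹ ≡ 2 (mod 43) since 22·2 = 44 ≡ 1, so λ ≡ 39.
  x = λ² - 12 - 34 = 1521 - 46 ≡ 13; y = λ·(12 - 13) - 26 ≡ 21. → (13, 21)
7Q: (13, 21) + (34, 24). λ = (24 - 21)/(34 - 13) ≡ 3/21 mod 43. 21⁻¹ ≡ 41 (mod 43), so λ ≡ 37.
  x = λ² - 13 - 34 = 1369 - 47 ≡ 32; y = λ·(13 - 32) - 21 ≡ 7. → (32, 7)
8Q: (32, 7) + (34, 24). λ = (24 - 7)/(34 - 32) ≡ 17/2 mod 43. 2⁻¹ ≡ 22 (mod 43), so λ ≡ 30.
  x = λ² - 32 - 34 = 900 - 66 ≡ 17; y = λ·(32 - 17) - 7 ≡ 13. → (17, 13)
9Q: (17, 13) + (34, 24). λ = (24 - 13)/(34 - 17) ≡ 11/17 mod 43. 17⁻¹ ≡ 38 (mod 43), so λ ≡ 31.
  x = λ² - 17 - 34 = 961 - 51 ≡ 7; y = λ·(17 - 7) - 13 ≡ 39. → (7, 39)

(7, 39)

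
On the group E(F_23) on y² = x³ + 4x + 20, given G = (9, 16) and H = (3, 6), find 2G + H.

First 2G:
Repeated addition: build up to 2G.
2G: tangent at (9, 16): λ = (3·9² + 4)/(2·16) ≡ 17/9. 9⁻¹ ≡ 18 (mod 23) since 9·18 = 162 ≡ 1, so λ ≡ 17·18 ≡ 7.
  x = λ² - 9 - 9 = 49 - 18 ≡ 8; y = λ·(9 - 8) - 16 ≡ 14. → (8, 14)
2G = (8, 14).
Finally 2G + H:
(8, 14) + (3, 6). λ = (6 - 14)/(3 - 8) ≡ 15/18 mod 23. 18⁻¹ ≡ 9 (mod 23), so λ ≡ 20.
  x = λ² - 8 - 3 = 400 - 11 ≡ 21; y = λ·(8 - 21) - 14 ≡ 2. → (21, 2)

(21, 2)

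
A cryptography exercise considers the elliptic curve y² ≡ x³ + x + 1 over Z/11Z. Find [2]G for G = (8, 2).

(0, 10)

tangent at (8, 2): λ = (3·8² + 1)/(2·2) ≡ 6/4. 4⁻¹ ≡ 3 (mod 11) since 4·3 = 12 ≡ 1, so λ ≡ 6·3 ≡ 7.
  x = λ² - 8 - 8 = 49 - 16 ≡ 0; y = λ·(8 - 0) - 2 ≡ 10. → (0, 10)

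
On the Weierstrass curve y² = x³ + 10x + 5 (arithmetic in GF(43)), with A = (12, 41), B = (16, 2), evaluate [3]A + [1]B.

First 3A:
Repeated addition: build up to 3A.
2A: tangent at (12, 41): λ = (3·12² + 10)/(2·41) ≡ 12/39. 39⁻¹ ≡ 32 (mod 43) since 39·32 = 1248 ≡ 1, so λ ≡ 12·32 ≡ 40.
  x = λ² - 12 - 12 = 1600 - 24 ≡ 28; y = λ·(12 - 28) - 41 ≡ 7. → (28, 7)
3A: (28, 7) + (12, 41). λ = (41 - 7)/(12 - 28) ≡ 34/27 mod 43. 27⁻¹ ≡ 8 (mod 43), so λ ≡ 14.
  x = λ² - 28 - 12 = 196 - 40 ≡ 27; y = λ·(28 - 27) - 7 ≡ 7. → (27, 7)
3A = (27, 7).
Finally 3A + B:
(27, 7) + (16, 2). λ = (2 - 7)/(16 - 27) ≡ 38/32 mod 43. 32⁻¹ ≡ 39 (mod 43) since 32·39 = 1248 ≡ 1, so λ ≡ 20.
  x = λ² - 27 - 16 = 400 - 43 ≡ 13; y = λ·(27 - 13) - 7 ≡ 15. → (13, 15)

(13, 15)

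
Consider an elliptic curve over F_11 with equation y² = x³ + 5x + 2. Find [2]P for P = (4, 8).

(8, 9)

tangent at (4, 8): λ = (3·4² + 5)/(2·8) ≡ 9/5. 5⁻¹ ≡ 9 (mod 11), so λ ≡ 9·9 ≡ 4.
  x = λ² - 4 - 4 = 16 - 8 ≡ 8; y = λ·(4 - 8) - 8 ≡ 9. → (8, 9)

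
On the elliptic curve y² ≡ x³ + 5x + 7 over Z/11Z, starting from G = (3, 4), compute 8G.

O

Repeated addition: build up to 8G.
2G: tangent at (3, 4): λ = (3·3² + 5)/(2·4) ≡ 10/8. 8⁻¹ ≡ 7 (mod 11), so λ ≡ 10·7 ≡ 4.
  x = λ² - 3 - 3 = 16 - 6 ≡ 10; y = λ·(3 - 10) - 4 ≡ 1. → (10, 1)
3G: (10, 1) + (3, 4). λ = (4 - 1)/(3 - 10) ≡ 3/4 mod 11. 4⁻¹ ≡ 3 (mod 11) since 4·3 = 12 ≡ 1, so λ ≡ 9.
  x = λ² - 10 - 3 = 81 - 13 ≡ 2; y = λ·(10 - 2) - 1 ≡ 5. → (2, 5)
4G: (2, 5) + (3, 4). λ = (4 - 5)/(3 - 2) ≡ 10/1 mod 11. 1⁻¹ ≡ 1 (mod 11) since 1·1 = 1 ≡ 1, so λ ≡ 10.
  x = λ² - 2 - 3 = 100 - 5 ≡ 7; y = λ·(2 - 7) - 5 ≡ 0. → (7, 0)
5G: (7, 0) + (3, 4). λ = (4 - 0)/(3 - 7) ≡ 4/7 mod 11. 7⁻¹ ≡ 8 (mod 11) since 7·8 = 56 ≡ 1, so λ ≡ 10.
  x = λ² - 7 - 3 = 100 - 10 ≡ 2; y = λ·(7 - 2) - 0 ≡ 6. → (2, 6)
6G: (2, 6) + (3, 4). λ = (4 - 6)/(3 - 2) ≡ 9/1 mod 11. 1⁻¹ ≡ 1 (mod 11) since 1·1 = 1 ≡ 1, so λ ≡ 9.
  x = λ² - 2 - 3 = 81 - 5 ≡ 10; y = λ·(2 - 10) - 6 ≡ 10. → (10, 10)
7G: (10, 10) + (3, 4). λ = (4 - 10)/(3 - 10) ≡ 5/4 mod 11. 4⁻¹ ≡ 3 (mod 11), so λ ≡ 4.
  x = λ² - 10 - 3 = 16 - 13 ≡ 3; y = λ·(10 - 3) - 10 ≡ 7. → (3, 7)
8G: (3, 7) + (3, 4): same x and y₁ ≡ -y₂, so the sum is the point at infinity.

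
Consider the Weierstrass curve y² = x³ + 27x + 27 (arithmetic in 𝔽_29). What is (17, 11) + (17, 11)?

tangent at (17, 11): λ = (3·17² + 27)/(2·11) ≡ 24/22. 22⁻¹ ≡ 4 (mod 29) since 22·4 = 88 ≡ 1, so λ ≡ 24·4 ≡ 9.
  x = λ² - 17 - 17 = 81 - 34 ≡ 18; y = λ·(17 - 18) - 11 ≡ 9. → (18, 9)

(18, 9)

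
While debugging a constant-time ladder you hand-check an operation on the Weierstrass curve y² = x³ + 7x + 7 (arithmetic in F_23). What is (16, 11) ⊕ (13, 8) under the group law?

(18, 10)

(16, 11) + (13, 8). λ = (8 - 11)/(13 - 16) ≡ 20/20 mod 23. 20⁻¹ ≡ 15 (mod 23) since 20·15 = 300 ≡ 1, so λ ≡ 1.
  x = λ² - 16 - 13 = 1 - 29 ≡ 18; y = λ·(16 - 18) - 11 ≡ 10. → (18, 10)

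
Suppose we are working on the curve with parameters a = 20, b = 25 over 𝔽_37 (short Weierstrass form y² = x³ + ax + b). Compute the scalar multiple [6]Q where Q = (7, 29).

(5, 18)

Double-and-add on 6 = (110)₂. Start with Q = (7, 29) for the leading 1-bit.
double: tangent at (7, 29): λ = (3·7² + 20)/(2·29) ≡ 19/21. 21⁻¹ ≡ 30 (mod 37), so λ ≡ 19·30 ≡ 15.
  x = λ² - 7 - 7 = 225 - 14 ≡ 26; y = λ·(7 - 26) - 29 ≡ 19. → (26, 19)
add Q: (26, 19) + (7, 29). λ = (29 - 19)/(7 - 26) ≡ 10/18 mod 37. 18⁻¹ ≡ 35 (mod 37) since 18·35 = 630 ≡ 1, so λ ≡ 17.
  x = λ² - 26 - 7 = 289 - 33 ≡ 34; y = λ·(26 - 34) - 19 ≡ 30. → (34, 30)
double: tangent at (34, 30): λ = (3·34² + 20)/(2·30) ≡ 10/23. 23⁻¹ ≡ 29 (mod 37), so λ ≡ 10·29 ≡ 31.
  x = λ² - 34 - 34 = 961 - 68 ≡ 5; y = λ·(34 - 5) - 30 ≡ 18. → (5, 18)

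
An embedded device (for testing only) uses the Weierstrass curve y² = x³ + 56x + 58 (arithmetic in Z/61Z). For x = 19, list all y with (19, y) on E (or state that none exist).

none

x³ + 56x + 58 = 7981 ≡ 51 (mod 61).
51 is a non-residue mod 61; no y exists.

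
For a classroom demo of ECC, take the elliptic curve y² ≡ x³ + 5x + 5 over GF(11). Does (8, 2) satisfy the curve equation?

y² = 2² ≡ 4; x³ + 5x + 5 = 557 ≡ 7 (mod 11). 4 ≠ 7.

no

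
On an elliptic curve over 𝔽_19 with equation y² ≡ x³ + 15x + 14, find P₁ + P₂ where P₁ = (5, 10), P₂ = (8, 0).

(15, 17)

(5, 10) + (8, 0). λ = (0 - 10)/(8 - 5) ≡ 9/3 mod 19. 3⁻¹ ≡ 13 (mod 19), so λ ≡ 3.
  x = λ² - 5 - 8 = 9 - 13 ≡ 15; y = λ·(5 - 15) - 10 ≡ 17. → (15, 17)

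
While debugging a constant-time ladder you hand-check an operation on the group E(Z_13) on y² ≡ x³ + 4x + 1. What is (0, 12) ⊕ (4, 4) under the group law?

(0, 12) + (4, 4). λ = (4 - 12)/(4 - 0) ≡ 5/4 mod 13. 4⁻¹ ≡ 10 (mod 13) since 4·10 = 40 ≡ 1, so λ ≡ 11.
  x = λ² - 0 - 4 = 121 - 4 ≡ 0; y = λ·(0 - 0) - 12 ≡ 1. → (0, 1)

(0, 1)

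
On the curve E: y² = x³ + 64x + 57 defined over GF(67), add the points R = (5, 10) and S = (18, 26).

(36, 24)

(5, 10) + (18, 26). λ = (26 - 10)/(18 - 5) ≡ 16/13 mod 67. 13⁻¹ ≡ 31 (mod 67) since 13·31 = 403 ≡ 1, so λ ≡ 27.
  x = λ² - 5 - 18 = 729 - 23 ≡ 36; y = λ·(5 - 36) - 10 ≡ 24. → (36, 24)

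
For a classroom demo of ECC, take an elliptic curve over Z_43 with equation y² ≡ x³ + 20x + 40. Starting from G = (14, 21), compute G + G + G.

(18, 13)

Repeated addition: build up to 3G.
2G: tangent at (14, 21): λ = (3·14² + 20)/(2·21) ≡ 6/42. 42⁻¹ ≡ 42 (mod 43), so λ ≡ 6·42 ≡ 37.
  x = λ² - 14 - 14 = 1369 - 28 ≡ 8; y = λ·(14 - 8) - 21 ≡ 29. → (8, 29)
3G: (8, 29) + (14, 21). λ = (21 - 29)/(14 - 8) ≡ 35/6 mod 43. 6⁻¹ ≡ 36 (mod 43) since 6·36 = 216 ≡ 1, so λ ≡ 13.
  x = λ² - 8 - 14 = 169 - 22 ≡ 18; y = λ·(8 - 18) - 29 ≡ 13. → (18, 13)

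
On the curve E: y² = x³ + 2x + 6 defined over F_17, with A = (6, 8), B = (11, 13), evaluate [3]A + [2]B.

First 3A:
Repeated addition: build up to 3A.
2A: tangent at (6, 8): λ = (3·6² + 2)/(2·8) ≡ 8/16. 16⁻¹ ≡ 16 (mod 17) since 16·16 = 256 ≡ 1, so λ ≡ 8·16 ≡ 9.
  x = λ² - 6 - 6 = 81 - 12 ≡ 1; y = λ·(6 - 1) - 8 ≡ 3. → (1, 3)
3A: (1, 3) + (6, 8). λ = (8 - 3)/(6 - 1) ≡ 5/5 mod 17. 5⁻¹ ≡ 7 (mod 17), so λ ≡ 1.
  x = λ² - 1 - 6 = 1 - 7 ≡ 11; y = λ·(1 - 11) - 3 ≡ 4. → (11, 4)
3A = (11, 4).
Next 2B:
Repeated addition: build up to 2B.
2B: tangent at (11, 13): λ = (3·11² + 2)/(2·13) ≡ 8/9. 9⁻¹ ≡ 2 (mod 17), so λ ≡ 8·2 ≡ 16.
  x = λ² - 11 - 11 = 256 - 22 ≡ 13; y = λ·(11 - 13) - 13 ≡ 6. → (13, 6)
2B = (13, 6).
Finally 3A + 2B:
(11, 4) + (13, 6). λ = (6 - 4)/(13 - 11) ≡ 2/2 mod 17. 2⁻¹ ≡ 9 (mod 17), so λ ≡ 1.
  x = λ² - 11 - 13 = 1 - 24 ≡ 11; y = λ·(11 - 11) - 4 ≡ 13. → (11, 13)

(11, 13)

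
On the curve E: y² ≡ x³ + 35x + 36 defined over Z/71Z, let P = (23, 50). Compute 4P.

Double-and-add on 4 = (100)₂. Start with P = (23, 50) for the leading 1-bit.
double: tangent at (23, 50): λ = (3·23² + 35)/(2·50) ≡ 60/29. 29⁻¹ ≡ 49 (mod 71), so λ ≡ 60·49 ≡ 29.
  x = λ² - 23 - 23 = 841 - 46 ≡ 14; y = λ·(23 - 14) - 50 ≡ 69. → (14, 69)
double: tangent at (14, 69): λ = (3·14² + 35)/(2·69) ≡ 55/67. 67⁻¹ ≡ 53 (mod 71) since 67·53 = 3551 ≡ 1, so λ ≡ 55·53 ≡ 4.
  x = λ² - 14 - 14 = 16 - 28 ≡ 59; y = λ·(14 - 59) - 69 ≡ 35. → (59, 35)

(59, 35)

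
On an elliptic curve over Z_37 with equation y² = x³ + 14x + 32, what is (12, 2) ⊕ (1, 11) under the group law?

(12, 2) + (1, 11). λ = (11 - 2)/(1 - 12) ≡ 9/26 mod 37. 26⁻¹ ≡ 10 (mod 37), so λ ≡ 16.
  x = λ² - 12 - 1 = 256 - 13 ≡ 21; y = λ·(12 - 21) - 2 ≡ 2. → (21, 2)

(21, 2)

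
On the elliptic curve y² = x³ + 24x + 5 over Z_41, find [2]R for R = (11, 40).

tangent at (11, 40): λ = (3·11² + 24)/(2·40) ≡ 18/39. 39⁻¹ ≡ 20 (mod 41), so λ ≡ 18·20 ≡ 32.
  x = λ² - 11 - 11 = 1024 - 22 ≡ 18; y = λ·(11 - 18) - 40 ≡ 23. → (18, 23)

(18, 23)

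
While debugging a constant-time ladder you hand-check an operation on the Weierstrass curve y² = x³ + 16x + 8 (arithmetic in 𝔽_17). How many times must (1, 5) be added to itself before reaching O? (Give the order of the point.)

2P: tangent at (1, 5): λ = (3·1² + 16)/(2·5) ≡ 2/10. 10⁻¹ ≡ 12 (mod 17) since 10·12 = 120 ≡ 1, so λ ≡ 2·12 ≡ 7.
  x = λ² - 1 - 1 = 49 - 2 ≡ 13; y = λ·(1 - 13) - 5 ≡ 13. → (13, 13)
3P: (13, 13) + (1, 5). λ = (5 - 13)/(1 - 13) ≡ 9/5 mod 17. 5⁻¹ ≡ 7 (mod 17), so λ ≡ 12.
  x = λ² - 13 - 1 = 144 - 14 ≡ 11; y = λ·(13 - 11) - 13 ≡ 11. → (11, 11)
4P: (11, 11) + (1, 5). λ = (5 - 11)/(1 - 11) ≡ 11/7 mod 17. 7⁻¹ ≡ 5 (mod 17) since 7·5 = 35 ≡ 1, so λ ≡ 4.
  x = λ² - 11 - 1 = 16 - 12 ≡ 4; y = λ·(11 - 4) - 11 ≡ 0. → (4, 0)
5P: (4, 0) + (1, 5). λ = (5 - 0)/(1 - 4) ≡ 5/14 mod 17. 14⁻¹ ≡ 11 (mod 17) since 14·11 = 154 ≡ 1, so λ ≡ 4.
  x = λ² - 4 - 1 = 16 - 5 ≡ 11; y = λ·(4 - 11) - 0 ≡ 6. → (11, 6)
6P: (11, 6) + (1, 5). λ = (5 - 6)/(1 - 11) ≡ 16/7 mod 17. 7⁻¹ ≡ 5 (mod 17), so λ ≡ 12.
  x = λ² - 11 - 1 = 144 - 12 ≡ 13; y = λ·(11 - 13) - 6 ≡ 4. → (13, 4)
7P: (13, 4) + (1, 5). λ = (5 - 4)/(1 - 13) ≡ 1/5 mod 17. 5⁻¹ ≡ 7 (mod 17), so λ ≡ 7.
  x = λ² - 13 - 1 = 49 - 14 ≡ 1; y = λ·(13 - 1) - 4 ≡ 12. → (1, 12)
8P: (1, 12) + (1, 5): same x and y₁ ≡ -y₂, so the sum is O.
8P = O, so the order is 8.

8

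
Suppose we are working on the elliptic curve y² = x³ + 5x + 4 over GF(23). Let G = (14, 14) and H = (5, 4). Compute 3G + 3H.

(14, 9)

First 3G:
Repeated addition: build up to 3G.
2G: tangent at (14, 14): λ = (3·14² + 5)/(2·14) ≡ 18/5. 5⁻¹ ≡ 14 (mod 23) since 5·14 = 70 ≡ 1, so λ ≡ 18·14 ≡ 22.
  x = λ² - 14 - 14 = 484 - 28 ≡ 19; y = λ·(14 - 19) - 14 ≡ 14. → (19, 14)
3G: (19, 14) + (14, 14). λ = (14 - 14)/(14 - 19) ≡ 0/18 mod 23. 18⁻¹ ≡ 9 (mod 23) since 18·9 = 162 ≡ 1, so λ ≡ 0.
  x = λ² - 19 - 14 = 0 - 33 ≡ 13; y = λ·(19 - 13) - 14 ≡ 9. → (13, 9)
3G = (13, 9).
Next 3H:
Repeated addition: build up to 3H.
2H: tangent at (5, 4): λ = (3·5² + 5)/(2·4) ≡ 11/8. 8⁻¹ ≡ 3 (mod 23), so λ ≡ 11·3 ≡ 10.
  x = λ² - 5 - 5 = 100 - 10 ≡ 21; y = λ·(5 - 21) - 4 ≡ 20. → (21, 20)
3H: (21, 20) + (5, 4). λ = (4 - 20)/(5 - 21) ≡ 7/7 mod 23. 7⁻¹ ≡ 10 (mod 23), so λ ≡ 1.
  x = λ² - 21 - 5 = 1 - 26 ≡ 21; y = λ·(21 - 21) - 20 ≡ 3. → (21, 3)
3H = (21, 3).
Finally 3G + 3H:
(13, 9) + (21, 3). λ = (3 - 9)/(21 - 13) ≡ 17/8 mod 23. 8⁻¹ ≡ 3 (mod 23) since 8·3 = 24 ≡ 1, so λ ≡ 5.
  x = λ² - 13 - 21 = 25 - 34 ≡ 14; y = λ·(13 - 14) - 9 ≡ 9. → (14, 9)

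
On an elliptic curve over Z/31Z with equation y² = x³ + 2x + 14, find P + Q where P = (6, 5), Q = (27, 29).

(5, 5)

(6, 5) + (27, 29). λ = (29 - 5)/(27 - 6) ≡ 24/21 mod 31. 21⁻¹ ≡ 3 (mod 31) since 21·3 = 63 ≡ 1, so λ ≡ 10.
  x = λ² - 6 - 27 = 100 - 33 ≡ 5; y = λ·(6 - 5) - 5 ≡ 5. → (5, 5)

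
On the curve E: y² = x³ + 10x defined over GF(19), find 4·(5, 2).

(4, 16)

Write G = (5, 2).
Double-and-add on 4 = (100)₂. Start with G = (5, 2) for the leading 1-bit.
double: tangent at (5, 2): λ = (3·5² + 10)/(2·2) ≡ 9/4. 4⁻¹ ≡ 5 (mod 19) since 4·5 = 20 ≡ 1, so λ ≡ 9·5 ≡ 7.
  x = λ² - 5 - 5 = 49 - 10 ≡ 1; y = λ·(5 - 1) - 2 ≡ 7. → (1, 7)
double: tangent at (1, 7): λ = (3·1² + 10)/(2·7) ≡ 13/14. 14⁻¹ ≡ 15 (mod 19), so λ ≡ 13·15 ≡ 5.
  x = λ² - 1 - 1 = 25 - 2 ≡ 4; y = λ·(1 - 4) - 7 ≡ 16. → (4, 16)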